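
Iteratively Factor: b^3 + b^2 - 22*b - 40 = (b - 5)*(b^2 + 6*b + 8) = (b - 5)*(b + 4)*(b + 2)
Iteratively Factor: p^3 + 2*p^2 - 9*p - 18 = (p - 3)*(p^2 + 5*p + 6) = (p - 3)*(p + 3)*(p + 2)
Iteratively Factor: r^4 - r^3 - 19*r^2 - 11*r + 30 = (r + 2)*(r^3 - 3*r^2 - 13*r + 15) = (r - 1)*(r + 2)*(r^2 - 2*r - 15) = (r - 1)*(r + 2)*(r + 3)*(r - 5)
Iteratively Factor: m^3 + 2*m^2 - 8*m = (m + 4)*(m^2 - 2*m) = (m - 2)*(m + 4)*(m)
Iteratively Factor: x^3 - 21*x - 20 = (x - 5)*(x^2 + 5*x + 4) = (x - 5)*(x + 4)*(x + 1)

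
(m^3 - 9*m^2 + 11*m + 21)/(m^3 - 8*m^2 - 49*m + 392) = (m^2 - 2*m - 3)/(m^2 - m - 56)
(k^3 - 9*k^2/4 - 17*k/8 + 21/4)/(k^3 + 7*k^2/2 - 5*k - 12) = (k - 7/4)/(k + 4)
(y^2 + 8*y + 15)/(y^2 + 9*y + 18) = (y + 5)/(y + 6)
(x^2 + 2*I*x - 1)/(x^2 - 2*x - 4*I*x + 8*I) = (x^2 + 2*I*x - 1)/(x^2 - 2*x - 4*I*x + 8*I)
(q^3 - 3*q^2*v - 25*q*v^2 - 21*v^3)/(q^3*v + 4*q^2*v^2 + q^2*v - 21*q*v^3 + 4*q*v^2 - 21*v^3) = (q^3 - 3*q^2*v - 25*q*v^2 - 21*v^3)/(v*(q^3 + 4*q^2*v + q^2 - 21*q*v^2 + 4*q*v - 21*v^2))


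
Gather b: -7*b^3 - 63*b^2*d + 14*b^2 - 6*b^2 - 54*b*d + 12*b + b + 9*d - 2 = -7*b^3 + b^2*(8 - 63*d) + b*(13 - 54*d) + 9*d - 2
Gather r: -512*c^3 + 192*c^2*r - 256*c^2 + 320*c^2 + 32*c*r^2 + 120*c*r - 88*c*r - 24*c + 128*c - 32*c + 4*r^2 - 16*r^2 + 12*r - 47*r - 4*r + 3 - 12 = -512*c^3 + 64*c^2 + 72*c + r^2*(32*c - 12) + r*(192*c^2 + 32*c - 39) - 9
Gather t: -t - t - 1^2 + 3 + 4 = 6 - 2*t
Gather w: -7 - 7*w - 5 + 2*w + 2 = -5*w - 10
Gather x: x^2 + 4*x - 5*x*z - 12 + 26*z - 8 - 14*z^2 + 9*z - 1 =x^2 + x*(4 - 5*z) - 14*z^2 + 35*z - 21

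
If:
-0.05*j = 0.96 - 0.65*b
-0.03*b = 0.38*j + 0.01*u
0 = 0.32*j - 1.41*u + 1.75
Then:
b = 1.47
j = -0.15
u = 1.21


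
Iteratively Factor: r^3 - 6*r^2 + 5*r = (r - 1)*(r^2 - 5*r) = (r - 5)*(r - 1)*(r)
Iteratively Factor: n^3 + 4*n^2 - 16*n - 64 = (n + 4)*(n^2 - 16) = (n - 4)*(n + 4)*(n + 4)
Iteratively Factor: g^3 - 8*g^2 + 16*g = (g - 4)*(g^2 - 4*g) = (g - 4)^2*(g)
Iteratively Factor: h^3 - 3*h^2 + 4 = (h + 1)*(h^2 - 4*h + 4) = (h - 2)*(h + 1)*(h - 2)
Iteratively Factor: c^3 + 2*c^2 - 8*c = (c)*(c^2 + 2*c - 8) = c*(c + 4)*(c - 2)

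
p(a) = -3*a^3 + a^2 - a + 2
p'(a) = -9*a^2 + 2*a - 1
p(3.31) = -99.15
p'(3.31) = -92.98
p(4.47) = -250.43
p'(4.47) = -171.89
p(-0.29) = 2.45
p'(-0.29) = -2.34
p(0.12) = 1.89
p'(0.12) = -0.89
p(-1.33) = 12.16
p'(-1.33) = -19.58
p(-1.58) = 17.91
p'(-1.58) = -26.63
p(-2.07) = 34.96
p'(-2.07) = -43.70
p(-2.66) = 68.20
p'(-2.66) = -70.00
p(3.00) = -73.00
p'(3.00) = -76.00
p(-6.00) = 692.00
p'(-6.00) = -337.00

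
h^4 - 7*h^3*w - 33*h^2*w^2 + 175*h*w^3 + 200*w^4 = (h - 8*w)*(h - 5*w)*(h + w)*(h + 5*w)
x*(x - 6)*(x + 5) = x^3 - x^2 - 30*x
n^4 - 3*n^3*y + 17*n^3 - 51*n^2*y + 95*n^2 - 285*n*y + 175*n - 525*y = (n + 5)^2*(n + 7)*(n - 3*y)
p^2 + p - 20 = (p - 4)*(p + 5)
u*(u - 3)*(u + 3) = u^3 - 9*u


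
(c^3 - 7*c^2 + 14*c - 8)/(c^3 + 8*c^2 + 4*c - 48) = (c^2 - 5*c + 4)/(c^2 + 10*c + 24)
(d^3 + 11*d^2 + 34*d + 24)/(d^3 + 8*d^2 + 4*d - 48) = (d + 1)/(d - 2)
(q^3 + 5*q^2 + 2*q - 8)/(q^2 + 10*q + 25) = (q^3 + 5*q^2 + 2*q - 8)/(q^2 + 10*q + 25)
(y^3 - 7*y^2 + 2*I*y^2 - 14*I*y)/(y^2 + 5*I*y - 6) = y*(y - 7)/(y + 3*I)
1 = 1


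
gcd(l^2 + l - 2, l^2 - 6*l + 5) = l - 1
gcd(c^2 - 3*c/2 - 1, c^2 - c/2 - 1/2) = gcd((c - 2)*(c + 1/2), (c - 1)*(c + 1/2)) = c + 1/2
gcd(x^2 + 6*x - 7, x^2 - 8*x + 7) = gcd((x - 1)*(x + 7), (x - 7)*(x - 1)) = x - 1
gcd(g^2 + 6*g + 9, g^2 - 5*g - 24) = g + 3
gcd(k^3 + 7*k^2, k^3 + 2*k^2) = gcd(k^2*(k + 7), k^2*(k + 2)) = k^2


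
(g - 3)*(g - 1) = g^2 - 4*g + 3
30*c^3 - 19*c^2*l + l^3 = (-3*c + l)*(-2*c + l)*(5*c + l)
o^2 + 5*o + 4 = (o + 1)*(o + 4)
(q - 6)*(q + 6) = q^2 - 36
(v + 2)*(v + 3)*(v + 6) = v^3 + 11*v^2 + 36*v + 36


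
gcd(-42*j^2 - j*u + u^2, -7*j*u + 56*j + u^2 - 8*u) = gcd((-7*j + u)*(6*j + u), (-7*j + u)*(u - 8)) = -7*j + u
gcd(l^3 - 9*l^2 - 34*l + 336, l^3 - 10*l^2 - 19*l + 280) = l^2 - 15*l + 56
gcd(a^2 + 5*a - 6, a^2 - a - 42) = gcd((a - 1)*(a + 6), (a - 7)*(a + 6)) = a + 6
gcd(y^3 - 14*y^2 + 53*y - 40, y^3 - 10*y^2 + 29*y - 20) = y^2 - 6*y + 5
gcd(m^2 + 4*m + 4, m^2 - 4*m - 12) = m + 2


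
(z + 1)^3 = z^3 + 3*z^2 + 3*z + 1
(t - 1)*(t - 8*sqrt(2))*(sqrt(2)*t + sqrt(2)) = sqrt(2)*t^3 - 16*t^2 - sqrt(2)*t + 16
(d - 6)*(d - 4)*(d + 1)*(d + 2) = d^4 - 7*d^3 - 4*d^2 + 52*d + 48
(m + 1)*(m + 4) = m^2 + 5*m + 4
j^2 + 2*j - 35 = (j - 5)*(j + 7)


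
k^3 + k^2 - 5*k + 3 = (k - 1)^2*(k + 3)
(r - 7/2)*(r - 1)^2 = r^3 - 11*r^2/2 + 8*r - 7/2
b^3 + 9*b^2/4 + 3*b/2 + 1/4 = (b + 1/4)*(b + 1)^2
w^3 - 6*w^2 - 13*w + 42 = (w - 7)*(w - 2)*(w + 3)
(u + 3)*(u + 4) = u^2 + 7*u + 12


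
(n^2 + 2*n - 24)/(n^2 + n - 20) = (n + 6)/(n + 5)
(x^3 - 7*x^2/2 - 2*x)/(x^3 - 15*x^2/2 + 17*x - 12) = x*(2*x + 1)/(2*x^2 - 7*x + 6)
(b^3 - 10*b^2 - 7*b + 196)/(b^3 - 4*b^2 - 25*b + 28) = (b - 7)/(b - 1)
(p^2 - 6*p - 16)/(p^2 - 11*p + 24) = (p + 2)/(p - 3)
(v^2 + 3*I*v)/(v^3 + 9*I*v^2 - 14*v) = (v + 3*I)/(v^2 + 9*I*v - 14)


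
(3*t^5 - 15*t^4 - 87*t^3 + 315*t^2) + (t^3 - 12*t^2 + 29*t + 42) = 3*t^5 - 15*t^4 - 86*t^3 + 303*t^2 + 29*t + 42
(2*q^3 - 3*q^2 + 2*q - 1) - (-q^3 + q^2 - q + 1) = 3*q^3 - 4*q^2 + 3*q - 2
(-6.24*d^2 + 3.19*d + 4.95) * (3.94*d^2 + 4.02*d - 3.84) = -24.5856*d^4 - 12.5162*d^3 + 56.2884*d^2 + 7.6494*d - 19.008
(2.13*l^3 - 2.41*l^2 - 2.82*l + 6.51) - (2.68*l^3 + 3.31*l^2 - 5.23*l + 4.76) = -0.55*l^3 - 5.72*l^2 + 2.41*l + 1.75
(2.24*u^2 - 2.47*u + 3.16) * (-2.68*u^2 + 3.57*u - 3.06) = -6.0032*u^4 + 14.6164*u^3 - 24.1411*u^2 + 18.8394*u - 9.6696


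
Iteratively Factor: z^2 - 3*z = (z)*(z - 3)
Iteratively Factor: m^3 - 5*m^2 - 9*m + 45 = (m - 3)*(m^2 - 2*m - 15) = (m - 3)*(m + 3)*(m - 5)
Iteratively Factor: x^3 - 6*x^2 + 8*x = (x - 2)*(x^2 - 4*x) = x*(x - 2)*(x - 4)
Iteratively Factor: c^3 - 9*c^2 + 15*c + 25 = (c + 1)*(c^2 - 10*c + 25) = (c - 5)*(c + 1)*(c - 5)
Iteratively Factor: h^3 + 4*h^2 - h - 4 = (h - 1)*(h^2 + 5*h + 4) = (h - 1)*(h + 4)*(h + 1)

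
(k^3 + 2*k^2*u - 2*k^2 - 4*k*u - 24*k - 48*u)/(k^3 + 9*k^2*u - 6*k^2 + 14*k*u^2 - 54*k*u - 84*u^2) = (k + 4)/(k + 7*u)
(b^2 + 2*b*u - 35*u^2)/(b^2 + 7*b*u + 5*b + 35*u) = (b - 5*u)/(b + 5)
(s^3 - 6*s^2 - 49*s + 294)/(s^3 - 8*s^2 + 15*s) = (s^3 - 6*s^2 - 49*s + 294)/(s*(s^2 - 8*s + 15))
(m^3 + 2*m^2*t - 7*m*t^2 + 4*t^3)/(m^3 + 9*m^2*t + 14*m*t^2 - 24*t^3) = (m - t)/(m + 6*t)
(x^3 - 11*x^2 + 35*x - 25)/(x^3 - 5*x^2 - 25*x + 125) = (x - 1)/(x + 5)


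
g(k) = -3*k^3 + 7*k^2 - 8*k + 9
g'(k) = -9*k^2 + 14*k - 8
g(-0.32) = 12.38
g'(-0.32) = -13.40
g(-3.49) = 249.71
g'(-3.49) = -166.48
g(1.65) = 1.38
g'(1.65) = -9.40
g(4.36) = -141.46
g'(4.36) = -118.05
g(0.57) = 6.16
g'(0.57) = -2.94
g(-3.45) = 243.11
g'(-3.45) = -163.42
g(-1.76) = 61.12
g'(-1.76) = -60.52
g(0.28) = 7.24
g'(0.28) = -4.79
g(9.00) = -1683.00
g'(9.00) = -611.00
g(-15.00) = 11829.00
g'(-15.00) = -2243.00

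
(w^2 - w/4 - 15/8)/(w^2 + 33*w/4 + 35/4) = (w - 3/2)/(w + 7)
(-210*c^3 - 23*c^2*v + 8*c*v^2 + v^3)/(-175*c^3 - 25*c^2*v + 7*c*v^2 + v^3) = (6*c + v)/(5*c + v)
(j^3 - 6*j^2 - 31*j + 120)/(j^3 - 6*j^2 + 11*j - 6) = (j^2 - 3*j - 40)/(j^2 - 3*j + 2)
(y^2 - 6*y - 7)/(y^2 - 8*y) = (y^2 - 6*y - 7)/(y*(y - 8))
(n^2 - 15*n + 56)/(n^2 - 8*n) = (n - 7)/n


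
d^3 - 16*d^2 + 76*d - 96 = (d - 8)*(d - 6)*(d - 2)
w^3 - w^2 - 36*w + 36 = (w - 6)*(w - 1)*(w + 6)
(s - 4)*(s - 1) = s^2 - 5*s + 4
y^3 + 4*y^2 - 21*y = y*(y - 3)*(y + 7)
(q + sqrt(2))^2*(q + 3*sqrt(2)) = q^3 + 5*sqrt(2)*q^2 + 14*q + 6*sqrt(2)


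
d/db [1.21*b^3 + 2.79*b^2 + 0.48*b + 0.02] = 3.63*b^2 + 5.58*b + 0.48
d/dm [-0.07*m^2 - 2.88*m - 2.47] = -0.14*m - 2.88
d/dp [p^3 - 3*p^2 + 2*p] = 3*p^2 - 6*p + 2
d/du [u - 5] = 1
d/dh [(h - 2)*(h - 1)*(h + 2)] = 3*h^2 - 2*h - 4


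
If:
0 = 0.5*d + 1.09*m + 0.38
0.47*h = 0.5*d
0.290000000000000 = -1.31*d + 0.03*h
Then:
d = -0.23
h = -0.24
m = -0.24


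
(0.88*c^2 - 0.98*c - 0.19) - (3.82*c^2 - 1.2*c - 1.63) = -2.94*c^2 + 0.22*c + 1.44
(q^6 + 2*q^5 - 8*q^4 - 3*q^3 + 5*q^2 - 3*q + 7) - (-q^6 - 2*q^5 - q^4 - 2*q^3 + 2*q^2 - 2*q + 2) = 2*q^6 + 4*q^5 - 7*q^4 - q^3 + 3*q^2 - q + 5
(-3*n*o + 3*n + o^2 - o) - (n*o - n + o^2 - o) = -4*n*o + 4*n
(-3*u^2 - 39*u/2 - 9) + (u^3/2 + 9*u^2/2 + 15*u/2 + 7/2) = u^3/2 + 3*u^2/2 - 12*u - 11/2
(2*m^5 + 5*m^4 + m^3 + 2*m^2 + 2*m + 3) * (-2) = -4*m^5 - 10*m^4 - 2*m^3 - 4*m^2 - 4*m - 6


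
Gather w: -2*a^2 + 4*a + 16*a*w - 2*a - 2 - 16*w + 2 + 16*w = -2*a^2 + 16*a*w + 2*a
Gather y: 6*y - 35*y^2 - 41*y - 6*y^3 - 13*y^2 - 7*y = -6*y^3 - 48*y^2 - 42*y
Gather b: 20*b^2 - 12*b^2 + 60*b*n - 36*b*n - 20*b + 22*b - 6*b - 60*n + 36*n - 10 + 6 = 8*b^2 + b*(24*n - 4) - 24*n - 4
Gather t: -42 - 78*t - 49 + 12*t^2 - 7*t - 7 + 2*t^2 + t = 14*t^2 - 84*t - 98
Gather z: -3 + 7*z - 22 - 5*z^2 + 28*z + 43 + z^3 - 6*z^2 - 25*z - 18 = z^3 - 11*z^2 + 10*z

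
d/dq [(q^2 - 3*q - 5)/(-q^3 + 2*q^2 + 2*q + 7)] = (q^4 - 6*q^3 - 7*q^2 + 34*q - 11)/(q^6 - 4*q^5 - 6*q^3 + 32*q^2 + 28*q + 49)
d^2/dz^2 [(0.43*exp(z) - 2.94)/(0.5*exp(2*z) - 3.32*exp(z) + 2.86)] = (0.1075*exp(4*z) - 2.2262*exp(3*z) + 10.9518*exp(2*z) - 11.50612*exp(z) - 24.39866)*exp(z)/(0.125*exp(6*z) - 2.49*exp(5*z) + 18.6786*exp(4*z) - 65.079968*exp(3*z) + 106.841592*exp(2*z) - 81.468816*exp(z) + 23.393656)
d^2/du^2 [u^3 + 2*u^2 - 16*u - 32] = 6*u + 4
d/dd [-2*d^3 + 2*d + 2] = 2 - 6*d^2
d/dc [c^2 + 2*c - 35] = 2*c + 2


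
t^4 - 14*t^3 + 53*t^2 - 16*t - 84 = (t - 7)*(t - 6)*(t - 2)*(t + 1)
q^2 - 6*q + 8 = (q - 4)*(q - 2)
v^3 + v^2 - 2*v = v*(v - 1)*(v + 2)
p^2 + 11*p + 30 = (p + 5)*(p + 6)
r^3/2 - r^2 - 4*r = r*(r/2 + 1)*(r - 4)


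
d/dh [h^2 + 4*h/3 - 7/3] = 2*h + 4/3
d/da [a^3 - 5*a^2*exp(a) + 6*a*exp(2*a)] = -5*a^2*exp(a) + 3*a^2 + 12*a*exp(2*a) - 10*a*exp(a) + 6*exp(2*a)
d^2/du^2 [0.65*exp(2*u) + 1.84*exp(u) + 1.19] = (2.6*exp(u) + 1.84)*exp(u)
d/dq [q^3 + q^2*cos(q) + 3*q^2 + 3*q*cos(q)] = -q^2*sin(q) + 3*q^2 - 3*q*sin(q) + 2*q*cos(q) + 6*q + 3*cos(q)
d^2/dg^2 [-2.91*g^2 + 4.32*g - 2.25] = -5.82000000000000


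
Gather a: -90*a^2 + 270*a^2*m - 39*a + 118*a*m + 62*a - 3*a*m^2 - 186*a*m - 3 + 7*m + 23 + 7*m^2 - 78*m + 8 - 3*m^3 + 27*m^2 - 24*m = a^2*(270*m - 90) + a*(-3*m^2 - 68*m + 23) - 3*m^3 + 34*m^2 - 95*m + 28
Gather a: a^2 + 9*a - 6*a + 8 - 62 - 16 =a^2 + 3*a - 70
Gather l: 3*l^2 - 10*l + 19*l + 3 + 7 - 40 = 3*l^2 + 9*l - 30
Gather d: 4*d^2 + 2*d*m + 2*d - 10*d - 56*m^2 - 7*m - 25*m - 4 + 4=4*d^2 + d*(2*m - 8) - 56*m^2 - 32*m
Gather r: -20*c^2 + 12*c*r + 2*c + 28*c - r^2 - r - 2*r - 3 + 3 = -20*c^2 + 30*c - r^2 + r*(12*c - 3)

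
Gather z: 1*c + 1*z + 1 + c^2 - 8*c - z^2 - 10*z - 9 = c^2 - 7*c - z^2 - 9*z - 8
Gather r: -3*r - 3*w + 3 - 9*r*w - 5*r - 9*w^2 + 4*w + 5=r*(-9*w - 8) - 9*w^2 + w + 8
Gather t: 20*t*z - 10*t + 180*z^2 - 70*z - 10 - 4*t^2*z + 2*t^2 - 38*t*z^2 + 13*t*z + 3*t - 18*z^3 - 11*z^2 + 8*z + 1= t^2*(2 - 4*z) + t*(-38*z^2 + 33*z - 7) - 18*z^3 + 169*z^2 - 62*z - 9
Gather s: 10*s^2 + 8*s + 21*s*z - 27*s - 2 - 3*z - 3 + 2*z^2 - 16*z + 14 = 10*s^2 + s*(21*z - 19) + 2*z^2 - 19*z + 9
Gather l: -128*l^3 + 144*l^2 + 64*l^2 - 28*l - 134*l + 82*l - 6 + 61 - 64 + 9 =-128*l^3 + 208*l^2 - 80*l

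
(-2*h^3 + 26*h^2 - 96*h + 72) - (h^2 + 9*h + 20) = -2*h^3 + 25*h^2 - 105*h + 52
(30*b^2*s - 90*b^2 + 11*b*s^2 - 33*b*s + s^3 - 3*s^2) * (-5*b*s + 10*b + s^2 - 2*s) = -150*b^3*s^2 + 750*b^3*s - 900*b^3 - 25*b^2*s^3 + 125*b^2*s^2 - 150*b^2*s + 6*b*s^4 - 30*b*s^3 + 36*b*s^2 + s^5 - 5*s^4 + 6*s^3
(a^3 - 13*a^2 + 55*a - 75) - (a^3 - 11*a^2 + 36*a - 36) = -2*a^2 + 19*a - 39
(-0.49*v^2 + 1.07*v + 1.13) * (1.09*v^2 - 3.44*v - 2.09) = -0.5341*v^4 + 2.8519*v^3 - 1.425*v^2 - 6.1235*v - 2.3617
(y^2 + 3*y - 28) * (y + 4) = y^3 + 7*y^2 - 16*y - 112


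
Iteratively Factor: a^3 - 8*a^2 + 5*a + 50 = (a - 5)*(a^2 - 3*a - 10) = (a - 5)*(a + 2)*(a - 5)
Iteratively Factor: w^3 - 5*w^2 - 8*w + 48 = (w - 4)*(w^2 - w - 12) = (w - 4)*(w + 3)*(w - 4)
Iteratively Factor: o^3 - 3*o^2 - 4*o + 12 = (o - 2)*(o^2 - o - 6) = (o - 2)*(o + 2)*(o - 3)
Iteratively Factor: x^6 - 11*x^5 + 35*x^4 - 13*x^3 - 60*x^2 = (x - 4)*(x^5 - 7*x^4 + 7*x^3 + 15*x^2) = x*(x - 4)*(x^4 - 7*x^3 + 7*x^2 + 15*x) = x*(x - 5)*(x - 4)*(x^3 - 2*x^2 - 3*x) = x*(x - 5)*(x - 4)*(x + 1)*(x^2 - 3*x) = x^2*(x - 5)*(x - 4)*(x + 1)*(x - 3)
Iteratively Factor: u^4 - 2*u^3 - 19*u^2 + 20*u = (u - 1)*(u^3 - u^2 - 20*u) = (u - 1)*(u + 4)*(u^2 - 5*u) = (u - 5)*(u - 1)*(u + 4)*(u)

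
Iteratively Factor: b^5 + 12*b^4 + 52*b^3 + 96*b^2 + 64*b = (b)*(b^4 + 12*b^3 + 52*b^2 + 96*b + 64) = b*(b + 2)*(b^3 + 10*b^2 + 32*b + 32) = b*(b + 2)*(b + 4)*(b^2 + 6*b + 8) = b*(b + 2)^2*(b + 4)*(b + 4)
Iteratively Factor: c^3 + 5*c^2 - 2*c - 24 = (c - 2)*(c^2 + 7*c + 12) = (c - 2)*(c + 3)*(c + 4)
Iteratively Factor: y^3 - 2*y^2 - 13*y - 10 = (y + 2)*(y^2 - 4*y - 5) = (y + 1)*(y + 2)*(y - 5)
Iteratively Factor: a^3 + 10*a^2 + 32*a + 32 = (a + 2)*(a^2 + 8*a + 16) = (a + 2)*(a + 4)*(a + 4)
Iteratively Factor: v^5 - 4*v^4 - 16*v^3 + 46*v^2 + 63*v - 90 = (v - 3)*(v^4 - v^3 - 19*v^2 - 11*v + 30) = (v - 3)*(v + 2)*(v^3 - 3*v^2 - 13*v + 15) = (v - 3)*(v + 2)*(v + 3)*(v^2 - 6*v + 5) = (v - 3)*(v - 1)*(v + 2)*(v + 3)*(v - 5)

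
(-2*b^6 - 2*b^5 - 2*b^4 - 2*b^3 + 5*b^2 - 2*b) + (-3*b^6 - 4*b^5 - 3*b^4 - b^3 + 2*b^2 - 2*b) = -5*b^6 - 6*b^5 - 5*b^4 - 3*b^3 + 7*b^2 - 4*b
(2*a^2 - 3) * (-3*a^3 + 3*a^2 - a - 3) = -6*a^5 + 6*a^4 + 7*a^3 - 15*a^2 + 3*a + 9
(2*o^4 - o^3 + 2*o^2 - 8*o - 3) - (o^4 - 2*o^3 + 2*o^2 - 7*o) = o^4 + o^3 - o - 3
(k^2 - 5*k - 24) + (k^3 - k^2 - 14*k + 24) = k^3 - 19*k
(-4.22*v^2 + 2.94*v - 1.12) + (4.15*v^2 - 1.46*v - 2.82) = -0.0699999999999994*v^2 + 1.48*v - 3.94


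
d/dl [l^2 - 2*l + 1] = 2*l - 2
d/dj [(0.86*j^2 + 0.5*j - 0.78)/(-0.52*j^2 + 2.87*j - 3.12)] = (2.7282*j^2 - 6.1776*j + 0.6786)/(0.2704*j^4 - 2.9848*j^3 + 11.4817*j^2 - 17.9088*j + 9.7344)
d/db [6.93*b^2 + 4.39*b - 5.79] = 13.86*b + 4.39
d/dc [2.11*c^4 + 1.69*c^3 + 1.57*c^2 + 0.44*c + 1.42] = 8.44*c^3 + 5.07*c^2 + 3.14*c + 0.44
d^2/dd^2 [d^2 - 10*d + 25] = 2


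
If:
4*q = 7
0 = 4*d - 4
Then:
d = 1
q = 7/4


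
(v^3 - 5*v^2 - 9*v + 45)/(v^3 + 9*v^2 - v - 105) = (v^2 - 2*v - 15)/(v^2 + 12*v + 35)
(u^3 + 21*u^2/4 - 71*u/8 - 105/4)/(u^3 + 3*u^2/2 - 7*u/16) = 2*(2*u^2 + 7*u - 30)/(u*(4*u - 1))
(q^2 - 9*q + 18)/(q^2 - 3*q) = (q - 6)/q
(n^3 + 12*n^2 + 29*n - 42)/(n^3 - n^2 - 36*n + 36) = (n + 7)/(n - 6)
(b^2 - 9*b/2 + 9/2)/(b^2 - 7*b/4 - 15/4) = 2*(2*b - 3)/(4*b + 5)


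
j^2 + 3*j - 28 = (j - 4)*(j + 7)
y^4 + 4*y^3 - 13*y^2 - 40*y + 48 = (y - 3)*(y - 1)*(y + 4)^2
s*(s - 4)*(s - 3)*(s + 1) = s^4 - 6*s^3 + 5*s^2 + 12*s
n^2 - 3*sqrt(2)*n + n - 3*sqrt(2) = (n + 1)*(n - 3*sqrt(2))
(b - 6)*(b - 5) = b^2 - 11*b + 30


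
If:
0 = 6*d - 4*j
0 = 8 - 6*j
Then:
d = 8/9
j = 4/3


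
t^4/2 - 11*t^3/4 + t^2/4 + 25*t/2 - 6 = (t/2 + 1)*(t - 4)*(t - 3)*(t - 1/2)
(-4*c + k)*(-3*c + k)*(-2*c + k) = -24*c^3 + 26*c^2*k - 9*c*k^2 + k^3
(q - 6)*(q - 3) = q^2 - 9*q + 18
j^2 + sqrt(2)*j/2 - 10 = (j - 2*sqrt(2))*(j + 5*sqrt(2)/2)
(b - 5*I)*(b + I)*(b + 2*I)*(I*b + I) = I*b^4 + 2*b^3 + I*b^3 + 2*b^2 + 13*I*b^2 - 10*b + 13*I*b - 10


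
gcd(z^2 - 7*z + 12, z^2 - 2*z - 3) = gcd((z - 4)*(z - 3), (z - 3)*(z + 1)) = z - 3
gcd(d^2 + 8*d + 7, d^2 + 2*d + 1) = d + 1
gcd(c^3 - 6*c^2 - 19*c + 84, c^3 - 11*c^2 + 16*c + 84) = c - 7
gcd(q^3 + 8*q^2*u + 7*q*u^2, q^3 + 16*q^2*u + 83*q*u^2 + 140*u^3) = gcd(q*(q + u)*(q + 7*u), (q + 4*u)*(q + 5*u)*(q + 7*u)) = q + 7*u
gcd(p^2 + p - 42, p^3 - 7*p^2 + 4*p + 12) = p - 6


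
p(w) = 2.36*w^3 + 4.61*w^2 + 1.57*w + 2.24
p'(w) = 7.08*w^2 + 9.22*w + 1.57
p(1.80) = 33.77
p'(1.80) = 41.11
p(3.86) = 212.72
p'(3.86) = 142.65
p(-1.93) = -0.58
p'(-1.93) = 10.15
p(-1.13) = 2.95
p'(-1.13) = 0.19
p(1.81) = 34.18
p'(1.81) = 41.45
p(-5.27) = -223.42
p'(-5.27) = 149.61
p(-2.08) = -2.32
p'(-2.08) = 13.02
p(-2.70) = -14.84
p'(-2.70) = 28.29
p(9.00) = 2110.22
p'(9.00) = 658.03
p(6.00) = 687.38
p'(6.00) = 311.77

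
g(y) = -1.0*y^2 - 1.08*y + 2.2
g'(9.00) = -19.08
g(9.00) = -88.52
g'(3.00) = -7.08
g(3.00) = -10.04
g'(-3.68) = 6.28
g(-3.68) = -7.37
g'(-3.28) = 5.48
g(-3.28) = -5.02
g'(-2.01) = 2.94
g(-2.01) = 0.33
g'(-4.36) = 7.64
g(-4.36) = -12.10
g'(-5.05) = 9.02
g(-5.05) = -17.85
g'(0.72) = -2.52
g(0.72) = 0.90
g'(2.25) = -5.58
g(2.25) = -5.29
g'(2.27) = -5.62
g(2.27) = -5.40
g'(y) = -2.0*y - 1.08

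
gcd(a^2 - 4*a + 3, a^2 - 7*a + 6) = a - 1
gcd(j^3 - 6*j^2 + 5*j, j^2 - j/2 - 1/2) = j - 1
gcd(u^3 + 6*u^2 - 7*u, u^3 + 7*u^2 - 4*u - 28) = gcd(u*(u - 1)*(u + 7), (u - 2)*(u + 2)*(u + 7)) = u + 7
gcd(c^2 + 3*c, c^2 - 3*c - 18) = c + 3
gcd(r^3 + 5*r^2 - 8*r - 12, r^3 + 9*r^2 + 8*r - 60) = r^2 + 4*r - 12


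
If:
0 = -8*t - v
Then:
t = -v/8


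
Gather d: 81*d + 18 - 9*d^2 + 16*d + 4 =-9*d^2 + 97*d + 22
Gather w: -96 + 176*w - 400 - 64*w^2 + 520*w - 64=-64*w^2 + 696*w - 560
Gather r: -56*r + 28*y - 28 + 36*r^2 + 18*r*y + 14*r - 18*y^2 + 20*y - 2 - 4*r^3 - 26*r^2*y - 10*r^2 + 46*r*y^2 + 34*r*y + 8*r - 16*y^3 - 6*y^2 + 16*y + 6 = -4*r^3 + r^2*(26 - 26*y) + r*(46*y^2 + 52*y - 34) - 16*y^3 - 24*y^2 + 64*y - 24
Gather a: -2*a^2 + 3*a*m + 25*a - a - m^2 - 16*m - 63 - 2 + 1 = -2*a^2 + a*(3*m + 24) - m^2 - 16*m - 64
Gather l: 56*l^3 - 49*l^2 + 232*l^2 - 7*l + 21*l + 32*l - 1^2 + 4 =56*l^3 + 183*l^2 + 46*l + 3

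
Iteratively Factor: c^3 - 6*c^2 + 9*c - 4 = (c - 1)*(c^2 - 5*c + 4) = (c - 1)^2*(c - 4)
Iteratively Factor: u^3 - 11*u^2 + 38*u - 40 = (u - 2)*(u^2 - 9*u + 20) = (u - 5)*(u - 2)*(u - 4)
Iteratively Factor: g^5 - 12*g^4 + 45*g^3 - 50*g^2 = (g - 2)*(g^4 - 10*g^3 + 25*g^2) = g*(g - 2)*(g^3 - 10*g^2 + 25*g) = g^2*(g - 2)*(g^2 - 10*g + 25) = g^2*(g - 5)*(g - 2)*(g - 5)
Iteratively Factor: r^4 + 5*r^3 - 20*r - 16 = (r + 1)*(r^3 + 4*r^2 - 4*r - 16) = (r + 1)*(r + 2)*(r^2 + 2*r - 8) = (r + 1)*(r + 2)*(r + 4)*(r - 2)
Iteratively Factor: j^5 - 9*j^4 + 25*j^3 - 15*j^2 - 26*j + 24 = (j - 2)*(j^4 - 7*j^3 + 11*j^2 + 7*j - 12) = (j - 4)*(j - 2)*(j^3 - 3*j^2 - j + 3) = (j - 4)*(j - 3)*(j - 2)*(j^2 - 1) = (j - 4)*(j - 3)*(j - 2)*(j - 1)*(j + 1)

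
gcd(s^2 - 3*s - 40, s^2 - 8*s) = s - 8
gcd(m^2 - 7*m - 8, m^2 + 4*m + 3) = m + 1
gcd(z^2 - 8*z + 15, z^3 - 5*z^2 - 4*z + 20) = z - 5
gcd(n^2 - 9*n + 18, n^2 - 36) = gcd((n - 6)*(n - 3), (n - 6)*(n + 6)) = n - 6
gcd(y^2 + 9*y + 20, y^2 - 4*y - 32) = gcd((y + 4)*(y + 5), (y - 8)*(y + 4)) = y + 4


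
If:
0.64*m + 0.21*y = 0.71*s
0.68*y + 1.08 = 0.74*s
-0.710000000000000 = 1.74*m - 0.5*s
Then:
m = -0.98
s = -2.00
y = -3.76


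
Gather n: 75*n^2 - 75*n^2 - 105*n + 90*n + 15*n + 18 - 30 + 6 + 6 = 0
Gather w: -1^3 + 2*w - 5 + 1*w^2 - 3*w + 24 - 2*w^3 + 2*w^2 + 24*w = -2*w^3 + 3*w^2 + 23*w + 18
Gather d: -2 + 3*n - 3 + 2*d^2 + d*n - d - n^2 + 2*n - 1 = 2*d^2 + d*(n - 1) - n^2 + 5*n - 6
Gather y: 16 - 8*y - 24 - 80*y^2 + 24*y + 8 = -80*y^2 + 16*y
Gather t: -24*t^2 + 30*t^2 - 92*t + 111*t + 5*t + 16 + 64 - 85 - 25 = 6*t^2 + 24*t - 30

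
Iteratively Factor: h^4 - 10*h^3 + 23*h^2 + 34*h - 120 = (h + 2)*(h^3 - 12*h^2 + 47*h - 60) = (h - 5)*(h + 2)*(h^2 - 7*h + 12) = (h - 5)*(h - 4)*(h + 2)*(h - 3)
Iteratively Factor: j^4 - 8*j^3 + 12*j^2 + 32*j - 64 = (j - 2)*(j^3 - 6*j^2 + 32) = (j - 4)*(j - 2)*(j^2 - 2*j - 8) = (j - 4)*(j - 2)*(j + 2)*(j - 4)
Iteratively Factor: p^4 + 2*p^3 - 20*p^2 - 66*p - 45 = (p - 5)*(p^3 + 7*p^2 + 15*p + 9) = (p - 5)*(p + 3)*(p^2 + 4*p + 3) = (p - 5)*(p + 1)*(p + 3)*(p + 3)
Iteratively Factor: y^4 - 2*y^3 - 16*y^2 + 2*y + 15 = (y - 1)*(y^3 - y^2 - 17*y - 15) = (y - 1)*(y + 1)*(y^2 - 2*y - 15) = (y - 1)*(y + 1)*(y + 3)*(y - 5)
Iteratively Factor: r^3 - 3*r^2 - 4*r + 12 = (r + 2)*(r^2 - 5*r + 6) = (r - 3)*(r + 2)*(r - 2)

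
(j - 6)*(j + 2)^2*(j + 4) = j^4 + 2*j^3 - 28*j^2 - 104*j - 96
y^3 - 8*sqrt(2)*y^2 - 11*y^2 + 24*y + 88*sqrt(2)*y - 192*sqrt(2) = (y - 8)*(y - 3)*(y - 8*sqrt(2))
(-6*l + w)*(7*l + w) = -42*l^2 + l*w + w^2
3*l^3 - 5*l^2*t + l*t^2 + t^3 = (-l + t)^2*(3*l + t)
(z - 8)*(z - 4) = z^2 - 12*z + 32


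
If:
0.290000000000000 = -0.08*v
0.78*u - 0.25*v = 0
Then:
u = -1.16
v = -3.62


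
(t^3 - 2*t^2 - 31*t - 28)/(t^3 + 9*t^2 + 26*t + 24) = (t^2 - 6*t - 7)/(t^2 + 5*t + 6)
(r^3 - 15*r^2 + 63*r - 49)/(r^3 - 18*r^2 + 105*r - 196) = (r - 1)/(r - 4)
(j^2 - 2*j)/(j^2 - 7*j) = (j - 2)/(j - 7)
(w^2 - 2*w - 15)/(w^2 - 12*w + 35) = (w + 3)/(w - 7)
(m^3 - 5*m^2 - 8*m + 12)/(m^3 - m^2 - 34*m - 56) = (m^2 - 7*m + 6)/(m^2 - 3*m - 28)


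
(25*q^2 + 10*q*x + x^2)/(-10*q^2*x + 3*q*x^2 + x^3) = (5*q + x)/(x*(-2*q + x))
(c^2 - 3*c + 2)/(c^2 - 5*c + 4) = (c - 2)/(c - 4)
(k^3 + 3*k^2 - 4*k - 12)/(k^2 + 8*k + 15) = (k^2 - 4)/(k + 5)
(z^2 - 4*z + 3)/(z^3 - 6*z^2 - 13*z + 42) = (z^2 - 4*z + 3)/(z^3 - 6*z^2 - 13*z + 42)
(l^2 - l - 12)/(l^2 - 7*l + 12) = (l + 3)/(l - 3)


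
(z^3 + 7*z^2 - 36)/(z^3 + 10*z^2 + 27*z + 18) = (z - 2)/(z + 1)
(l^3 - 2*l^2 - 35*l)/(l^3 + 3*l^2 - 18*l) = (l^2 - 2*l - 35)/(l^2 + 3*l - 18)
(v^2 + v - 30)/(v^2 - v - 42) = (v - 5)/(v - 7)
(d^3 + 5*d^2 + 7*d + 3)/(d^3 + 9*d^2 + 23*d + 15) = (d + 1)/(d + 5)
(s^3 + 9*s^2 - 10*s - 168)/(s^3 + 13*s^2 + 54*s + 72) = (s^2 + 3*s - 28)/(s^2 + 7*s + 12)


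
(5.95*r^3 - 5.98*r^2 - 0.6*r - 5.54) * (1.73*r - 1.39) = 10.2935*r^4 - 18.6159*r^3 + 7.2742*r^2 - 8.7502*r + 7.7006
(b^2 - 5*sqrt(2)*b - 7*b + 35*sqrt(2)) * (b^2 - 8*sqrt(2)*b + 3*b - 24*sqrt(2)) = b^4 - 13*sqrt(2)*b^3 - 4*b^3 + 59*b^2 + 52*sqrt(2)*b^2 - 320*b + 273*sqrt(2)*b - 1680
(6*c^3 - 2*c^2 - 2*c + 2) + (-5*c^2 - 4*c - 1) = 6*c^3 - 7*c^2 - 6*c + 1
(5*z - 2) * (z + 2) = 5*z^2 + 8*z - 4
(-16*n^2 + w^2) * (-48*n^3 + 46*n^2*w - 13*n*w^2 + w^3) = 768*n^5 - 736*n^4*w + 160*n^3*w^2 + 30*n^2*w^3 - 13*n*w^4 + w^5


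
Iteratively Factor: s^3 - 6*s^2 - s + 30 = (s - 3)*(s^2 - 3*s - 10) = (s - 3)*(s + 2)*(s - 5)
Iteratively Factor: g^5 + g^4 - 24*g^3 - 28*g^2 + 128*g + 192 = (g + 2)*(g^4 - g^3 - 22*g^2 + 16*g + 96) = (g - 3)*(g + 2)*(g^3 + 2*g^2 - 16*g - 32) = (g - 3)*(g + 2)*(g + 4)*(g^2 - 2*g - 8) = (g - 3)*(g + 2)^2*(g + 4)*(g - 4)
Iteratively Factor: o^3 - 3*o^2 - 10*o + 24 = (o - 2)*(o^2 - o - 12) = (o - 4)*(o - 2)*(o + 3)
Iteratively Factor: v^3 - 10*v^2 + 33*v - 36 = (v - 3)*(v^2 - 7*v + 12) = (v - 4)*(v - 3)*(v - 3)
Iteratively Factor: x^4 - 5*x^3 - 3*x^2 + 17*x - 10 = (x - 5)*(x^3 - 3*x + 2) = (x - 5)*(x - 1)*(x^2 + x - 2) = (x - 5)*(x - 1)*(x + 2)*(x - 1)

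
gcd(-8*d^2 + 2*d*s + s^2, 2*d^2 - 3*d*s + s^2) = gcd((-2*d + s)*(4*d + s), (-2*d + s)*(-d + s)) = -2*d + s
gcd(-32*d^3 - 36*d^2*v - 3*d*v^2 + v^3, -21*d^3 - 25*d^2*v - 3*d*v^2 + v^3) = d + v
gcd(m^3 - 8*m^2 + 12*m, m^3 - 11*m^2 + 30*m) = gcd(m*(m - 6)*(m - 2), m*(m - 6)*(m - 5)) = m^2 - 6*m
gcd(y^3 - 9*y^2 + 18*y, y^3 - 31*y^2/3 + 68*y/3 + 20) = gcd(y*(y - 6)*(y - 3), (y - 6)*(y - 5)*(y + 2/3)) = y - 6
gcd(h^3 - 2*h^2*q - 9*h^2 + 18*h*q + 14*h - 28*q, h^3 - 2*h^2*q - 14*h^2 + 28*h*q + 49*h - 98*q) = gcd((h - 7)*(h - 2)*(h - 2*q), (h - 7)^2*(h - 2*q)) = -h^2 + 2*h*q + 7*h - 14*q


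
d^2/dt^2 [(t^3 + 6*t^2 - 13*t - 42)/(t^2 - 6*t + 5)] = 12*(9*t^3 - 51*t^2 + 171*t - 257)/(t^6 - 18*t^5 + 123*t^4 - 396*t^3 + 615*t^2 - 450*t + 125)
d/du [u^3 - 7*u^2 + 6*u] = 3*u^2 - 14*u + 6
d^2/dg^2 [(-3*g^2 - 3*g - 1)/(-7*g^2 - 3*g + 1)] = 28*(6*g^3 + 15*g^2 + 9*g + 2)/(343*g^6 + 441*g^5 + 42*g^4 - 99*g^3 - 6*g^2 + 9*g - 1)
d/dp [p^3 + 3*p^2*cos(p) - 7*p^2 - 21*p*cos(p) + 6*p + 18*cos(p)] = -3*p^2*sin(p) + 3*p^2 + 21*p*sin(p) + 6*p*cos(p) - 14*p - 18*sin(p) - 21*cos(p) + 6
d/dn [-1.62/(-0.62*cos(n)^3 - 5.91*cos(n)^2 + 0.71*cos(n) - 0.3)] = (3.0132*cos(n)^2 + 19.1484*cos(n) - 1.1502)*sin(n)/(0.62*cos(n)^3 + 5.91*cos(n)^2 - 0.71*cos(n) + 0.3)^2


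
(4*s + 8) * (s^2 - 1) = 4*s^3 + 8*s^2 - 4*s - 8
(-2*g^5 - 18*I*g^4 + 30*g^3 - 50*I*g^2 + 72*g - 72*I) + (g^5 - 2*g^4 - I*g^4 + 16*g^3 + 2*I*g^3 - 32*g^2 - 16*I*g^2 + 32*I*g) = -g^5 - 2*g^4 - 19*I*g^4 + 46*g^3 + 2*I*g^3 - 32*g^2 - 66*I*g^2 + 72*g + 32*I*g - 72*I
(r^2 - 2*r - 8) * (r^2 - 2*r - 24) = r^4 - 4*r^3 - 28*r^2 + 64*r + 192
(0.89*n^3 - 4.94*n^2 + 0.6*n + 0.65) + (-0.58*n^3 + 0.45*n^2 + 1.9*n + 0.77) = 0.31*n^3 - 4.49*n^2 + 2.5*n + 1.42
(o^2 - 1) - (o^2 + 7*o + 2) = -7*o - 3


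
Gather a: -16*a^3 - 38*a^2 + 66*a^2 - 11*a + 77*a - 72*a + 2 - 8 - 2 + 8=-16*a^3 + 28*a^2 - 6*a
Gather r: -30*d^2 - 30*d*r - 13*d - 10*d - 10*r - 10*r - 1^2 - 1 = -30*d^2 - 23*d + r*(-30*d - 20) - 2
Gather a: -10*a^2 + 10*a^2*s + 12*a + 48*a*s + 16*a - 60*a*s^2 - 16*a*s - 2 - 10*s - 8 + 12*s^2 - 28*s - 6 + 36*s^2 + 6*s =a^2*(10*s - 10) + a*(-60*s^2 + 32*s + 28) + 48*s^2 - 32*s - 16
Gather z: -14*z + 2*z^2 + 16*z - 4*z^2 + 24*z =-2*z^2 + 26*z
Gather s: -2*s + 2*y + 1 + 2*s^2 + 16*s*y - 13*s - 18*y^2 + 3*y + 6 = 2*s^2 + s*(16*y - 15) - 18*y^2 + 5*y + 7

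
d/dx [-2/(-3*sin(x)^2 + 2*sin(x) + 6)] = 4*(1 - 3*sin(x))*cos(x)/(-3*sin(x)^2 + 2*sin(x) + 6)^2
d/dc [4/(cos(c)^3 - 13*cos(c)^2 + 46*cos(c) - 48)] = 4*(3*cos(c)^2 - 26*cos(c) + 46)*sin(c)/(cos(c)^3 - 13*cos(c)^2 + 46*cos(c) - 48)^2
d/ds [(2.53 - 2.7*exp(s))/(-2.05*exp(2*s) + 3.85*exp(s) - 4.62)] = (-5.535*exp(2*s) + 10.373*exp(s) + 2.7335)*exp(s)/(4.2025*exp(4*s) - 15.785*exp(3*s) + 33.7645*exp(2*s) - 35.574*exp(s) + 21.3444)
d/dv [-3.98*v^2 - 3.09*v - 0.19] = -7.96*v - 3.09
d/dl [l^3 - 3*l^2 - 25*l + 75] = 3*l^2 - 6*l - 25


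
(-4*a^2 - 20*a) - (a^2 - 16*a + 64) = -5*a^2 - 4*a - 64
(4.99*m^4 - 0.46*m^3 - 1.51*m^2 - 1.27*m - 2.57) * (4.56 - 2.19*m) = -10.9281*m^5 + 23.7618*m^4 + 1.2093*m^3 - 4.1043*m^2 - 0.1629*m - 11.7192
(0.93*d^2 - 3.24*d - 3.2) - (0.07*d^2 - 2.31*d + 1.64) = 0.86*d^2 - 0.93*d - 4.84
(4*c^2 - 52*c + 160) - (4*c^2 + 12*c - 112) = 272 - 64*c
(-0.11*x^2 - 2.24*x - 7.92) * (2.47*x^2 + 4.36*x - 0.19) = -0.2717*x^4 - 6.0124*x^3 - 29.3079*x^2 - 34.1056*x + 1.5048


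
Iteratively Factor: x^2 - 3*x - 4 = (x - 4)*(x + 1)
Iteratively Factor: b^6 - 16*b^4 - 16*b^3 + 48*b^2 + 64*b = (b)*(b^5 - 16*b^3 - 16*b^2 + 48*b + 64) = b*(b + 2)*(b^4 - 2*b^3 - 12*b^2 + 8*b + 32) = b*(b - 4)*(b + 2)*(b^3 + 2*b^2 - 4*b - 8) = b*(b - 4)*(b - 2)*(b + 2)*(b^2 + 4*b + 4) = b*(b - 4)*(b - 2)*(b + 2)^2*(b + 2)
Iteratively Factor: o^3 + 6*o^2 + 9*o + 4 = (o + 1)*(o^2 + 5*o + 4) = (o + 1)^2*(o + 4)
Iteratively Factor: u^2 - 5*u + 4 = (u - 1)*(u - 4)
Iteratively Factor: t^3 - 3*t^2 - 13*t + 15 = (t - 5)*(t^2 + 2*t - 3) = (t - 5)*(t - 1)*(t + 3)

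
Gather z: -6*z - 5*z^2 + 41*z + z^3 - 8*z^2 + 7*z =z^3 - 13*z^2 + 42*z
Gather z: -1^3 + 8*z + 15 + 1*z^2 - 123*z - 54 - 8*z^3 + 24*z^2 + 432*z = -8*z^3 + 25*z^2 + 317*z - 40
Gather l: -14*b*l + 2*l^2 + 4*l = 2*l^2 + l*(4 - 14*b)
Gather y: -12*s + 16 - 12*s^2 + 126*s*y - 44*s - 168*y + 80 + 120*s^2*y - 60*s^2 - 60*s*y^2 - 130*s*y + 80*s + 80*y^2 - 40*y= -72*s^2 + 24*s + y^2*(80 - 60*s) + y*(120*s^2 - 4*s - 208) + 96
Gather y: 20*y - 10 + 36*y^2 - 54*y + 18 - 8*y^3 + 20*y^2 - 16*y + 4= -8*y^3 + 56*y^2 - 50*y + 12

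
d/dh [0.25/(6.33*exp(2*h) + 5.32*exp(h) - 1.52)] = (-3.165*exp(h) - 1.33)*exp(h)/(6.33*exp(2*h) + 5.32*exp(h) - 1.52)^2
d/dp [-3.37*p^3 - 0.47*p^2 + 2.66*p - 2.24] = -10.11*p^2 - 0.94*p + 2.66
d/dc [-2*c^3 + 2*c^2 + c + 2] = -6*c^2 + 4*c + 1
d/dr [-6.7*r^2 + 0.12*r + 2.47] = 0.12 - 13.4*r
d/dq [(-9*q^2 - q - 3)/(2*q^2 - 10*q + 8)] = (46*q^2 - 66*q - 19)/(2*(q^4 - 10*q^3 + 33*q^2 - 40*q + 16))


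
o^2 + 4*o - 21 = (o - 3)*(o + 7)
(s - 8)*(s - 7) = s^2 - 15*s + 56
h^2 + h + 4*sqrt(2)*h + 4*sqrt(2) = (h + 1)*(h + 4*sqrt(2))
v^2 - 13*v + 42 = (v - 7)*(v - 6)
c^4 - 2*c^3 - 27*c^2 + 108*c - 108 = (c - 3)^2*(c - 2)*(c + 6)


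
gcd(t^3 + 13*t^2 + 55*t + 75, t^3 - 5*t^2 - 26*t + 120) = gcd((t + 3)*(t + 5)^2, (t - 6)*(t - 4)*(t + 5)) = t + 5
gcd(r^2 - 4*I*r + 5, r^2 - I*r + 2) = r + I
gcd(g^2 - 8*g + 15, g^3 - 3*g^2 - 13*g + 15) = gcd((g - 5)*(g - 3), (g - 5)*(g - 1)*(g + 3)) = g - 5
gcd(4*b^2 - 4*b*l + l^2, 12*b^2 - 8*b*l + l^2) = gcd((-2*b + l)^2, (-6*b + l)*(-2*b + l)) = 2*b - l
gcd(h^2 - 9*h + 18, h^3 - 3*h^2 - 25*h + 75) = h - 3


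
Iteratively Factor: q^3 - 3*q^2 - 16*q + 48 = (q - 4)*(q^2 + q - 12) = (q - 4)*(q - 3)*(q + 4)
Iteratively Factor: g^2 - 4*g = (g - 4)*(g)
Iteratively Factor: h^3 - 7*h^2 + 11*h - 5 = (h - 1)*(h^2 - 6*h + 5) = (h - 5)*(h - 1)*(h - 1)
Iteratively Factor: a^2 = (a)*(a)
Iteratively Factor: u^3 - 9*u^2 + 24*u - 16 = (u - 4)*(u^2 - 5*u + 4) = (u - 4)*(u - 1)*(u - 4)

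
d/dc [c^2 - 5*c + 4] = 2*c - 5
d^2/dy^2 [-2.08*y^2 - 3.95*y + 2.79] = -4.16000000000000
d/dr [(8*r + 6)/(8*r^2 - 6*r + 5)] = 4*(-16*r^2 - 24*r + 19)/(64*r^4 - 96*r^3 + 116*r^2 - 60*r + 25)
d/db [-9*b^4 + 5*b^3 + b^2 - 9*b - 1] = -36*b^3 + 15*b^2 + 2*b - 9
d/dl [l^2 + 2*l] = 2*l + 2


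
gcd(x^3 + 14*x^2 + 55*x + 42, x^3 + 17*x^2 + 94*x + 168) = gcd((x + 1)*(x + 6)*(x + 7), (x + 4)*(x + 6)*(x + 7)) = x^2 + 13*x + 42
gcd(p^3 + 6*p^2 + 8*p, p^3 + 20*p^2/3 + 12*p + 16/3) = p^2 + 6*p + 8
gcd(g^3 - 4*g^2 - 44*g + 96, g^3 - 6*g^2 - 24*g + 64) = g^2 - 10*g + 16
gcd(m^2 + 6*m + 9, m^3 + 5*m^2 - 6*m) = 1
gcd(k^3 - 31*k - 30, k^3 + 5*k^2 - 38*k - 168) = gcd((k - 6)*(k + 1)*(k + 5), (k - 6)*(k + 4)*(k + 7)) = k - 6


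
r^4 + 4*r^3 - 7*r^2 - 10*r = r*(r - 2)*(r + 1)*(r + 5)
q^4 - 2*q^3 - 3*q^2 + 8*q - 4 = (q - 2)*(q - 1)^2*(q + 2)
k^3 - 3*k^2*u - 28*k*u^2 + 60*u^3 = (k - 6*u)*(k - 2*u)*(k + 5*u)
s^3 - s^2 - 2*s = s*(s - 2)*(s + 1)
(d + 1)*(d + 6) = d^2 + 7*d + 6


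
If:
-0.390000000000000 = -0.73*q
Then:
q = 0.53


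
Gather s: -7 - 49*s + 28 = 21 - 49*s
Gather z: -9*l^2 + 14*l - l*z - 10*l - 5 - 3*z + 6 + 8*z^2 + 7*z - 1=-9*l^2 + 4*l + 8*z^2 + z*(4 - l)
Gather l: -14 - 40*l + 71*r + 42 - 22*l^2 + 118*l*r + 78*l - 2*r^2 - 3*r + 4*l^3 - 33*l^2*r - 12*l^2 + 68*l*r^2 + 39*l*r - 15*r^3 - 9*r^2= 4*l^3 + l^2*(-33*r - 34) + l*(68*r^2 + 157*r + 38) - 15*r^3 - 11*r^2 + 68*r + 28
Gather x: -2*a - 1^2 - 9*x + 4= -2*a - 9*x + 3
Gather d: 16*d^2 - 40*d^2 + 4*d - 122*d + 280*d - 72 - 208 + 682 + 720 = -24*d^2 + 162*d + 1122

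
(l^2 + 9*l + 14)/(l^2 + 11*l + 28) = (l + 2)/(l + 4)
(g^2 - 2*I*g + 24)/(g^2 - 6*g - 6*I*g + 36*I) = (g + 4*I)/(g - 6)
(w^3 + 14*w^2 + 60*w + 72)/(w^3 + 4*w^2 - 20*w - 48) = (w + 6)/(w - 4)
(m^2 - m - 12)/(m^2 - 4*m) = (m + 3)/m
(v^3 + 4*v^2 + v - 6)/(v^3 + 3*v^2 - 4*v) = (v^2 + 5*v + 6)/(v*(v + 4))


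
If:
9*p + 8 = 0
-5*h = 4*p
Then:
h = 32/45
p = -8/9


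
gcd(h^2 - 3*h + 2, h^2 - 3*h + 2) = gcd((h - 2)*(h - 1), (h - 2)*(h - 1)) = h^2 - 3*h + 2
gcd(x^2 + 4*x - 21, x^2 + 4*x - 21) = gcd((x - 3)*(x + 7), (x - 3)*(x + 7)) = x^2 + 4*x - 21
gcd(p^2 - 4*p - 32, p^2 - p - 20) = p + 4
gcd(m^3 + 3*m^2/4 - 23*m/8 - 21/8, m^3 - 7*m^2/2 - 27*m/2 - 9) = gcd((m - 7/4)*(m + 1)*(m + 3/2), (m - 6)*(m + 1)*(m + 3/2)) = m^2 + 5*m/2 + 3/2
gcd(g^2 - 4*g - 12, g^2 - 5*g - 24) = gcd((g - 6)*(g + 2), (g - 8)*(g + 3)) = 1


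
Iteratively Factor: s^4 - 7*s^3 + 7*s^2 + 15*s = (s)*(s^3 - 7*s^2 + 7*s + 15) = s*(s + 1)*(s^2 - 8*s + 15) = s*(s - 3)*(s + 1)*(s - 5)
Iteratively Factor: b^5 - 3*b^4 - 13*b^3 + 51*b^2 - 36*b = (b - 3)*(b^4 - 13*b^2 + 12*b) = (b - 3)*(b - 1)*(b^3 + b^2 - 12*b) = (b - 3)^2*(b - 1)*(b^2 + 4*b) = b*(b - 3)^2*(b - 1)*(b + 4)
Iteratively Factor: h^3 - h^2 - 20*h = (h)*(h^2 - h - 20) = h*(h + 4)*(h - 5)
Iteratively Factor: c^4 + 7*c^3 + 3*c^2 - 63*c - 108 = (c + 3)*(c^3 + 4*c^2 - 9*c - 36) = (c + 3)*(c + 4)*(c^2 - 9) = (c + 3)^2*(c + 4)*(c - 3)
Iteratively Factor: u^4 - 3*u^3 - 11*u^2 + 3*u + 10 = (u - 1)*(u^3 - 2*u^2 - 13*u - 10) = (u - 1)*(u + 1)*(u^2 - 3*u - 10) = (u - 1)*(u + 1)*(u + 2)*(u - 5)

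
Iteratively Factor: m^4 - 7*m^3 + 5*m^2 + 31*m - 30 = (m - 5)*(m^3 - 2*m^2 - 5*m + 6) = (m - 5)*(m - 3)*(m^2 + m - 2) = (m - 5)*(m - 3)*(m - 1)*(m + 2)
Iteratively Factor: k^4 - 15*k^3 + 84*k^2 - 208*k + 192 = (k - 3)*(k^3 - 12*k^2 + 48*k - 64) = (k - 4)*(k - 3)*(k^2 - 8*k + 16) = (k - 4)^2*(k - 3)*(k - 4)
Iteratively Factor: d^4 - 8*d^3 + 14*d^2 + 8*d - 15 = (d + 1)*(d^3 - 9*d^2 + 23*d - 15) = (d - 5)*(d + 1)*(d^2 - 4*d + 3) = (d - 5)*(d - 1)*(d + 1)*(d - 3)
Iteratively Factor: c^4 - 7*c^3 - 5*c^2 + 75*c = (c + 3)*(c^3 - 10*c^2 + 25*c) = c*(c + 3)*(c^2 - 10*c + 25) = c*(c - 5)*(c + 3)*(c - 5)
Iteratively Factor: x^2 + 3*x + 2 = (x + 1)*(x + 2)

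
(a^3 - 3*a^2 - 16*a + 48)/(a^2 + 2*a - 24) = (a^2 + a - 12)/(a + 6)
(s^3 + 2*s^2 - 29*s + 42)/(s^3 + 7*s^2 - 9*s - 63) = (s - 2)/(s + 3)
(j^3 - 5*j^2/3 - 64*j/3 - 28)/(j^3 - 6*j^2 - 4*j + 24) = (j + 7/3)/(j - 2)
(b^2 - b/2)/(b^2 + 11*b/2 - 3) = b/(b + 6)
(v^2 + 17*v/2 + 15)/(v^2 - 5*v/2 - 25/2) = (v + 6)/(v - 5)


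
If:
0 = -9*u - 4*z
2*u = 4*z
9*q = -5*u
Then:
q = 0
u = 0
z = 0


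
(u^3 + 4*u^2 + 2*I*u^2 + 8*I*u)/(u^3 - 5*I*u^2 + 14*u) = (u + 4)/(u - 7*I)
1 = 1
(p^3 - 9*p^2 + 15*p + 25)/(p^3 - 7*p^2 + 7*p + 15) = (p - 5)/(p - 3)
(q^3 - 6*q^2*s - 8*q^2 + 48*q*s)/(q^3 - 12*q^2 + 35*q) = (q^2 - 6*q*s - 8*q + 48*s)/(q^2 - 12*q + 35)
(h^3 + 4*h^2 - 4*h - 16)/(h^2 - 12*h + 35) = (h^3 + 4*h^2 - 4*h - 16)/(h^2 - 12*h + 35)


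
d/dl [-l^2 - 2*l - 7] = -2*l - 2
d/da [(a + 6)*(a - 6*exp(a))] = a - (a + 6)*(6*exp(a) - 1) - 6*exp(a)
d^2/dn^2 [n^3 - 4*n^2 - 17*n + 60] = 6*n - 8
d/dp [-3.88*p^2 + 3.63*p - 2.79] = 3.63 - 7.76*p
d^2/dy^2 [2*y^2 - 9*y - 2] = 4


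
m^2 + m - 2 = (m - 1)*(m + 2)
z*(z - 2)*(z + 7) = z^3 + 5*z^2 - 14*z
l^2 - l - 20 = (l - 5)*(l + 4)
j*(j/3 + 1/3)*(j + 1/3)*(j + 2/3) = j^4/3 + 2*j^3/3 + 11*j^2/27 + 2*j/27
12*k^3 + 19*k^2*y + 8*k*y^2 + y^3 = (k + y)*(3*k + y)*(4*k + y)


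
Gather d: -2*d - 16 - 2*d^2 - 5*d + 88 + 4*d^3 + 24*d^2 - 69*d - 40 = 4*d^3 + 22*d^2 - 76*d + 32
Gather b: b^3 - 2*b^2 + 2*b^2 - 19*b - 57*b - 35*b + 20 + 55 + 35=b^3 - 111*b + 110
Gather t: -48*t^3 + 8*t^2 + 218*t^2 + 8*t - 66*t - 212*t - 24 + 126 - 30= -48*t^3 + 226*t^2 - 270*t + 72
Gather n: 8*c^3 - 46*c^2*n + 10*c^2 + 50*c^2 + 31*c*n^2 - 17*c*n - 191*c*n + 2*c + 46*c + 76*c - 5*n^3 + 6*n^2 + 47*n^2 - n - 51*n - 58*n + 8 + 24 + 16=8*c^3 + 60*c^2 + 124*c - 5*n^3 + n^2*(31*c + 53) + n*(-46*c^2 - 208*c - 110) + 48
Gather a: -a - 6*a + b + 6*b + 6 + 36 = -7*a + 7*b + 42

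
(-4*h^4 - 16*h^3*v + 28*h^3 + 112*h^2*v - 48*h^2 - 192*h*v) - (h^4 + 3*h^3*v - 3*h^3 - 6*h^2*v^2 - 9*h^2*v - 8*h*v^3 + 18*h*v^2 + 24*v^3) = -5*h^4 - 19*h^3*v + 31*h^3 + 6*h^2*v^2 + 121*h^2*v - 48*h^2 + 8*h*v^3 - 18*h*v^2 - 192*h*v - 24*v^3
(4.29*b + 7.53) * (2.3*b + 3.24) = 9.867*b^2 + 31.2186*b + 24.3972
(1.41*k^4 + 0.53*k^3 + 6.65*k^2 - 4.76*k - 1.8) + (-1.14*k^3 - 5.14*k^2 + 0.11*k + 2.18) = 1.41*k^4 - 0.61*k^3 + 1.51*k^2 - 4.65*k + 0.38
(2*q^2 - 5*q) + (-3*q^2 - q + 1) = -q^2 - 6*q + 1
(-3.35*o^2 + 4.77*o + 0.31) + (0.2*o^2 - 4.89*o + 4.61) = -3.15*o^2 - 0.12*o + 4.92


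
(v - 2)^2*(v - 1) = v^3 - 5*v^2 + 8*v - 4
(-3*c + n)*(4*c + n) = -12*c^2 + c*n + n^2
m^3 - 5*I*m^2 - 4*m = m*(m - 4*I)*(m - I)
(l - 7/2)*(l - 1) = l^2 - 9*l/2 + 7/2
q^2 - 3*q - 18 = (q - 6)*(q + 3)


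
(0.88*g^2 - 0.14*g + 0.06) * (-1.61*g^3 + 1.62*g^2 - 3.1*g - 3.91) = -1.4168*g^5 + 1.651*g^4 - 3.0514*g^3 - 2.9096*g^2 + 0.3614*g - 0.2346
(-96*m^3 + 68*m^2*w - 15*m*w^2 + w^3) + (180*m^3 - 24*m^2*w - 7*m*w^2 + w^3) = 84*m^3 + 44*m^2*w - 22*m*w^2 + 2*w^3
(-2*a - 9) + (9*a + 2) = 7*a - 7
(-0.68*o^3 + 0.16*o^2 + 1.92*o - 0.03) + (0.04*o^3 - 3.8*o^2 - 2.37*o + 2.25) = -0.64*o^3 - 3.64*o^2 - 0.45*o + 2.22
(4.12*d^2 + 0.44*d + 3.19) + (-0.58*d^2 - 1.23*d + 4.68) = 3.54*d^2 - 0.79*d + 7.87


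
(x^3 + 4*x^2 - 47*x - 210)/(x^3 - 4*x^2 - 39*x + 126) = (x + 5)/(x - 3)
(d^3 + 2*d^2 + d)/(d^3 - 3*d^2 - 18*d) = (d^2 + 2*d + 1)/(d^2 - 3*d - 18)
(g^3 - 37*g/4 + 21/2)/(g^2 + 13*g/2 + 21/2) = (g^2 - 7*g/2 + 3)/(g + 3)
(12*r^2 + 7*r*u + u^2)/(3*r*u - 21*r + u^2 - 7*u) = (4*r + u)/(u - 7)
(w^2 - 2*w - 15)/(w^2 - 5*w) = (w + 3)/w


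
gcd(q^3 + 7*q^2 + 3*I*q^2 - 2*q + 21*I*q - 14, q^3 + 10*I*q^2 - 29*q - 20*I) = q + I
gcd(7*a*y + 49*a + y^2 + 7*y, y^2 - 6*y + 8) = 1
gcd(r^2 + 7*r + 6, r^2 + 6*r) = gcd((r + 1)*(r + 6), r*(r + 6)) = r + 6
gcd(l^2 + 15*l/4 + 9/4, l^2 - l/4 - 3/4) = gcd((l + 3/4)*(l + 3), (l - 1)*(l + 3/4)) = l + 3/4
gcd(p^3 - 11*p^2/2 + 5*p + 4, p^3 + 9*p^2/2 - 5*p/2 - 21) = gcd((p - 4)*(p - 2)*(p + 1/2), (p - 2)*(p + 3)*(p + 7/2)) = p - 2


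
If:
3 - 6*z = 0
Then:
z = 1/2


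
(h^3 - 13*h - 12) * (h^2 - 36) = h^5 - 49*h^3 - 12*h^2 + 468*h + 432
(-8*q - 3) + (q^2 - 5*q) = q^2 - 13*q - 3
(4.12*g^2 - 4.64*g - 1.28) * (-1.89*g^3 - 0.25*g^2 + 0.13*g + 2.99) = -7.7868*g^5 + 7.7396*g^4 + 4.1148*g^3 + 12.0356*g^2 - 14.04*g - 3.8272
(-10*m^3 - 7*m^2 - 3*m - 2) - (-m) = -10*m^3 - 7*m^2 - 2*m - 2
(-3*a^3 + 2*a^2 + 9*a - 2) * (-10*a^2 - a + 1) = 30*a^5 - 17*a^4 - 95*a^3 + 13*a^2 + 11*a - 2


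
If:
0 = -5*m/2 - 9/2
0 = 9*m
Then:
No Solution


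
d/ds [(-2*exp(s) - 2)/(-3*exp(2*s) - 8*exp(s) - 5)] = -6*exp(s)/(9*exp(2*s) + 30*exp(s) + 25)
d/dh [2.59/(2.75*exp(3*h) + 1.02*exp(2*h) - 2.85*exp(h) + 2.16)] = (-21.3675*exp(2*h) - 5.2836*exp(h) + 7.3815)*exp(h)/(2.75*exp(3*h) + 1.02*exp(2*h) - 2.85*exp(h) + 2.16)^2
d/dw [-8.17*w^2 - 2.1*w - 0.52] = -16.34*w - 2.1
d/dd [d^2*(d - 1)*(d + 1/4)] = d*(16*d^2 - 9*d - 2)/4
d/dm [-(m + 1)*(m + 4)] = -2*m - 5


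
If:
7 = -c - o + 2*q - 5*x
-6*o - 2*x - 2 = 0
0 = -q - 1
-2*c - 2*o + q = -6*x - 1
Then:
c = -41/12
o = 1/24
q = -1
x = -9/8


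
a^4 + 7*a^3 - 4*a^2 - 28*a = a*(a - 2)*(a + 2)*(a + 7)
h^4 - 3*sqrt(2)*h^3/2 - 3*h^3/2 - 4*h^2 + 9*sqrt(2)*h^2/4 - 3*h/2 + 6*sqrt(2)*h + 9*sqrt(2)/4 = (h - 3)*(h + 1/2)*(h + 1)*(h - 3*sqrt(2)/2)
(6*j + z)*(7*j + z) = 42*j^2 + 13*j*z + z^2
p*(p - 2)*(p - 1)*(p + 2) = p^4 - p^3 - 4*p^2 + 4*p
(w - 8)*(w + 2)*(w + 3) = w^3 - 3*w^2 - 34*w - 48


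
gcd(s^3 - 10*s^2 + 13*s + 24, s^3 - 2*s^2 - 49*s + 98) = 1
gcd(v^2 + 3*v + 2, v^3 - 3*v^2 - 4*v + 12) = v + 2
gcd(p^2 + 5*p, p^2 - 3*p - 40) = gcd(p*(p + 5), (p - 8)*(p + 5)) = p + 5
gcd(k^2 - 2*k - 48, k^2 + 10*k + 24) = k + 6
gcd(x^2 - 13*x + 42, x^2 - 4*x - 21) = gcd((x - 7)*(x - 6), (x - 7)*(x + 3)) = x - 7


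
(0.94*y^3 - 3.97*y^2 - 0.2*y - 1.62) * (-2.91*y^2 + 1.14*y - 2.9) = -2.7354*y^5 + 12.6243*y^4 - 6.6698*y^3 + 15.9992*y^2 - 1.2668*y + 4.698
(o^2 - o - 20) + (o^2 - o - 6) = 2*o^2 - 2*o - 26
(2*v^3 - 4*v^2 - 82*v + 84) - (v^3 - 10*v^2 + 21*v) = v^3 + 6*v^2 - 103*v + 84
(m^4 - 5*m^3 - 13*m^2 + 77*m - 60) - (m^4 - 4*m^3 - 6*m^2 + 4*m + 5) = -m^3 - 7*m^2 + 73*m - 65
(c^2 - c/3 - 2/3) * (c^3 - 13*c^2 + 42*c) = c^5 - 40*c^4/3 + 137*c^3/3 - 16*c^2/3 - 28*c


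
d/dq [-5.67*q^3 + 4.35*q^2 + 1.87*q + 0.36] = -17.01*q^2 + 8.7*q + 1.87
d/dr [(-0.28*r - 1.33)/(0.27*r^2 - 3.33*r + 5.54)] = (0.0756*r^2 + 0.7182*r - 5.9801)/(0.0729*r^4 - 1.7982*r^3 + 14.0805*r^2 - 36.8964*r + 30.6916)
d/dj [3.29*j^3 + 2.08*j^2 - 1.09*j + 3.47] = 9.87*j^2 + 4.16*j - 1.09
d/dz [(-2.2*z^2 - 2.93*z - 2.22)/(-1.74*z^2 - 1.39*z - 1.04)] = (-2.0402*z^2 - 3.1496*z - 0.0385999999999997)/(3.0276*z^4 + 4.8372*z^3 + 5.5513*z^2 + 2.8912*z + 1.0816)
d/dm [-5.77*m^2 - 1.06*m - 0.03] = -11.54*m - 1.06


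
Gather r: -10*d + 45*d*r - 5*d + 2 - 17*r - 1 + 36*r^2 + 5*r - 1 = -15*d + 36*r^2 + r*(45*d - 12)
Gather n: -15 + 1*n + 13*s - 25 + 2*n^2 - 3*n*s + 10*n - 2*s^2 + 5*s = 2*n^2 + n*(11 - 3*s) - 2*s^2 + 18*s - 40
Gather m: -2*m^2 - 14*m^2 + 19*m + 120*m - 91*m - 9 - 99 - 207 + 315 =-16*m^2 + 48*m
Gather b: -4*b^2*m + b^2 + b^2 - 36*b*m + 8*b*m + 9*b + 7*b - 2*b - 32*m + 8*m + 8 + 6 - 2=b^2*(2 - 4*m) + b*(14 - 28*m) - 24*m + 12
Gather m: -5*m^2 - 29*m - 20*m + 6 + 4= -5*m^2 - 49*m + 10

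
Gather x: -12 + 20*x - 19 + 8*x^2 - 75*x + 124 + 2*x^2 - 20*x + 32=10*x^2 - 75*x + 125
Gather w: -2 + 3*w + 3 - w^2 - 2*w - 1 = -w^2 + w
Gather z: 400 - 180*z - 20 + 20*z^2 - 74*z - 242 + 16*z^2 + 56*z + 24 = 36*z^2 - 198*z + 162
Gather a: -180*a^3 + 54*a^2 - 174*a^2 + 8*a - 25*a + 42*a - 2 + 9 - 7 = -180*a^3 - 120*a^2 + 25*a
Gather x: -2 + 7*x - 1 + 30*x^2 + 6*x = 30*x^2 + 13*x - 3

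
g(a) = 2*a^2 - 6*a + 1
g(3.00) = 1.00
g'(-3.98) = -21.92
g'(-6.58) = -32.32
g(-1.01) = 9.10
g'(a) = 4*a - 6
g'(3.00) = 6.00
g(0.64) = -2.02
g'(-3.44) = -19.76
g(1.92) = -3.15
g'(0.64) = -3.44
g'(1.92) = 1.68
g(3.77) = 6.81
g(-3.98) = 56.56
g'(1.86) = 1.44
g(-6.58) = 127.07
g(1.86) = -3.24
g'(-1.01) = -10.04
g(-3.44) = 45.31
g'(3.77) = 9.08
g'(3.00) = 6.00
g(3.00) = 1.00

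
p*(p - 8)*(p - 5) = p^3 - 13*p^2 + 40*p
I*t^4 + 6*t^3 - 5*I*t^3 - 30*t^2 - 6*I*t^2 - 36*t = t*(t - 6)*(t - 6*I)*(I*t + I)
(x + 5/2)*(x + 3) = x^2 + 11*x/2 + 15/2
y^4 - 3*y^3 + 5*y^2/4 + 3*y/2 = y*(y - 2)*(y - 3/2)*(y + 1/2)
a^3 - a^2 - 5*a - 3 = (a - 3)*(a + 1)^2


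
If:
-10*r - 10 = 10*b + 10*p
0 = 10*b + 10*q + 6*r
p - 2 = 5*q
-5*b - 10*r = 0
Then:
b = 1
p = -3/2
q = -7/10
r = -1/2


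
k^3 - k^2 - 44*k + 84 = (k - 6)*(k - 2)*(k + 7)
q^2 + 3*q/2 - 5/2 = (q - 1)*(q + 5/2)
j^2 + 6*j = j*(j + 6)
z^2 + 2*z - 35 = (z - 5)*(z + 7)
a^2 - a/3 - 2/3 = (a - 1)*(a + 2/3)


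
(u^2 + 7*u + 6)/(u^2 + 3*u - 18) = (u + 1)/(u - 3)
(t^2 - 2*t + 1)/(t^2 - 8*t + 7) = (t - 1)/(t - 7)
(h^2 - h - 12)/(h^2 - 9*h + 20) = (h + 3)/(h - 5)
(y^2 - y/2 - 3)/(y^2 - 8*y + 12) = (y + 3/2)/(y - 6)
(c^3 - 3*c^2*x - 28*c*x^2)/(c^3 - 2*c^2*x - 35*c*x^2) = (c + 4*x)/(c + 5*x)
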